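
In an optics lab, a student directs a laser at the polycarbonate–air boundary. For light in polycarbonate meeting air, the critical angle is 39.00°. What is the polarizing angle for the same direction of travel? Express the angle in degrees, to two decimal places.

At the critical angle sin θ_c = n₂/n₁, giving n₂/n₁ = sin 39.00° = 0.6293.
Then tan θ_B = n₂/n₁ = 0.6293, so θ_B = arctan 0.6293 = 32.18°.

θ_B ≈ 32.18°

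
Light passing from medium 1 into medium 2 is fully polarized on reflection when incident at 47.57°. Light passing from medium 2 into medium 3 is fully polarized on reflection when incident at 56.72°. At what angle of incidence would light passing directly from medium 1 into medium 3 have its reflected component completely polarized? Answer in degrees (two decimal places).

n₂/n₁ = tan 47.57° = 1.0940 and n₃/n₂ = tan 56.72° = 1.5235.
n₃/n₁ = 1.6667. Then tan θ_B(1→3) = n₃/n₁, so θ_B(1→3) = arctan(1.6667) = 59.04°.

θ_B ≈ 59.04°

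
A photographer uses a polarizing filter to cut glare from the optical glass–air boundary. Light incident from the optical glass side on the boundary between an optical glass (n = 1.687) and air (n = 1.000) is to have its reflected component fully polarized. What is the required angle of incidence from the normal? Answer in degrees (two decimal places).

θ_B ≈ 30.66°

Here n₂/n₁ = 1.000/1.687 = 0.5928, and Brewster's law gives tan θ_B = n₂/n₁.
So θ_B = arctan 0.5928 = 30.66°.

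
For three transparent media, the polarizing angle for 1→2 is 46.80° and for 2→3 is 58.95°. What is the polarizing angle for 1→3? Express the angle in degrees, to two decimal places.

n₂/n₁ = tan 46.80° = 1.0649 and n₃/n₂ = tan 58.95° = 1.6610.
So n₃/n₁ = (n₂/n₁)(n₃/n₂) = 1.0649 × 1.6610 = 1.7688.
θ_B(1→3) = arctan(1.7688) = 60.52°.

θ_B ≈ 60.52°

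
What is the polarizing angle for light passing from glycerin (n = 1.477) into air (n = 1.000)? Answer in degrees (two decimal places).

θ_B ≈ 34.10°

Here n₂/n₁ = 1.000/1.477 = 0.6770, and Brewster's law gives tan θ_B = n₂/n₁.
θ_B = arctan(0.6770) = 34.10°.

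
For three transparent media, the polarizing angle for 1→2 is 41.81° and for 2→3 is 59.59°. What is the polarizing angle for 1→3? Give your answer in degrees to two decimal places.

θ_B ≈ 56.73°

n₂/n₁ = tan 41.81° = 0.8944 and n₃/n₂ = tan 59.59° = 1.7038.
Multiplying, n₃/n₁ = 0.8944 × 1.7038 = 1.5239, and θ_B(1→3) = arctan 1.5239 = 56.73°.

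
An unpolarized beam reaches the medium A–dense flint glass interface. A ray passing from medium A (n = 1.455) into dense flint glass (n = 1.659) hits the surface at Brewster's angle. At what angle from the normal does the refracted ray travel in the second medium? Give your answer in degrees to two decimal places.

tan θ_B = n₂/n₁ = 1.659/1.455 = 1.1402, so θ_B = 48.75°.
The refracted ray is perpendicular to the reflected ray, so θ_t = 90° − θ_B = 41.25°.

θ_t ≈ 41.25°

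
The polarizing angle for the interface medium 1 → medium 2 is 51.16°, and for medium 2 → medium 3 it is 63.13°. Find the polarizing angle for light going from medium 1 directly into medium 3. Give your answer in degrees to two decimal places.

θ_B ≈ 67.81°

n₂/n₁ = tan 51.16° = 1.2420 and n₃/n₂ = tan 63.13° = 1.9737.
Multiplying, n₃/n₁ = 1.2420 × 1.9737 = 2.4512, and θ_B(1→3) = arctan 2.4512 = 67.81°.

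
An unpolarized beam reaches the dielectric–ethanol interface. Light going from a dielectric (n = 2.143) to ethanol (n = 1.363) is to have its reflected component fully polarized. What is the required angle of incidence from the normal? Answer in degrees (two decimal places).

θ_B ≈ 32.46°

At Brewster's angle the reflected and refracted rays are perpendicular, which with Snell's law gives tan θ_B = n₂/n₁.
Here n₂/n₁ = 1.363/2.143 = 0.6360, and Brewster's law gives tan θ_B = n₂/n₁.
θ_B = arctan(0.6360) = 32.46°.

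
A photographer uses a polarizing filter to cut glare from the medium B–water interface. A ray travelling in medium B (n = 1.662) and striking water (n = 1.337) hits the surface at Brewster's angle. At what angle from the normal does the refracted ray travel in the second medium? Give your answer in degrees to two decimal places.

θ_t ≈ 51.18°

θ_B = arctan(n₂/n₁) = arctan(1.337/1.662) = 38.82°.
Since θ_B + θ_t = 90° at Brewster incidence, θ_t = 90° − 38.82° = 51.18°.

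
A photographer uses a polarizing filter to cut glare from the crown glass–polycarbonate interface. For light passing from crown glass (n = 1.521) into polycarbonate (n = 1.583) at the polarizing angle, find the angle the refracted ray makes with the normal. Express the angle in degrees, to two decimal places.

First find Brewster's angle: tan θ_B = 1.583/1.521 = 1.0408, giving θ_B = 46.14°.
At Brewster's angle the reflected and refracted rays are perpendicular, so θ_t = 90° − θ_B = 90° − 46.14° = 43.86°.

θ_t ≈ 43.86°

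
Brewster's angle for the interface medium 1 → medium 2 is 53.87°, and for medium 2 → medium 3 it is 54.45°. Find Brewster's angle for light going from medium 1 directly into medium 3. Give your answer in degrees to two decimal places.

n₂/n₁ = tan 53.87° = 1.3698 and n₃/n₂ = tan 54.45° = 1.3994.
n₃/n₁ = 1.9169. Then tan θ_B(1→3) = n₃/n₁, so θ_B(1→3) = arctan(1.9169) = 62.45°.

θ_B ≈ 62.45°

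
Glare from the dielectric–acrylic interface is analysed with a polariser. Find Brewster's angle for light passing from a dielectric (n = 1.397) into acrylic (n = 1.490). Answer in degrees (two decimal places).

At Brewster's angle the reflected and refracted rays are perpendicular, which with Snell's law gives tan θ_B = n₂/n₁.
Brewster's condition: tan θ_B = n₂/n₁ = 1.490/1.397 = 1.0666.
θ_B = arctan(1.0666) = 46.85°.

θ_B ≈ 46.85°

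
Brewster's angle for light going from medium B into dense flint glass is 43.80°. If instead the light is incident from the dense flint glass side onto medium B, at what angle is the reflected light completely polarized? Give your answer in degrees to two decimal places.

θ_B' ≈ 46.20°

The two Brewster angles are complementary: θ_B' = 90° − θ_B = 90° − 43.80° = 46.20°.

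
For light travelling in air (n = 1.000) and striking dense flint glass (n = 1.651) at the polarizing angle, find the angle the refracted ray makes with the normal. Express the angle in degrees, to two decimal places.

First find Brewster's angle: tan θ_B = 1.651/1.000 = 1.6510, giving θ_B = 58.80°.
Since θ_B + θ_t = 90° at Brewster incidence, θ_t = 90° − 58.80° = 31.20°.

θ_t ≈ 31.20°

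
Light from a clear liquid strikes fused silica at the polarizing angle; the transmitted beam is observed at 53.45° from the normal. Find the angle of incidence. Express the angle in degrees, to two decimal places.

Brewster's condition makes the reflected and refracted beams perpendicular: θ_B + θ_t = 90°.
θ_B = 90° − 53.45° = 36.55°.

θ_B ≈ 36.55°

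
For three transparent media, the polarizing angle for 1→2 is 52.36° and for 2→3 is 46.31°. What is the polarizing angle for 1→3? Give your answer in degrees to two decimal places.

tan θ_B(1→2) = n₂/n₁ = tan 52.36° = 1.2967.
tan θ_B(2→3) = n₃/n₂ = tan 46.31° = 1.0468.
n₃/n₁ = 1.3573. Then tan θ_B(1→3) = n₃/n₁, so θ_B(1→3) = arctan(1.3573) = 53.62°.

θ_B ≈ 53.62°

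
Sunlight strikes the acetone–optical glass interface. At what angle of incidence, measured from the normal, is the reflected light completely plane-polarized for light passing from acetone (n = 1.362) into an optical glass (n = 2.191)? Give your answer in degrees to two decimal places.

tan θ_B = n₂/n₁ = 2.191/1.362 = 1.6087.
So θ_B = arctan 1.6087 = 58.13°.

θ_B ≈ 58.13°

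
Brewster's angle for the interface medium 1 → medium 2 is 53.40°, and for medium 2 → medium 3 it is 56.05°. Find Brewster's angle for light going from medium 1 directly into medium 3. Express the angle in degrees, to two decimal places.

θ_B ≈ 63.44°

tan θ_B(1→2) = n₂/n₁ = tan 53.40° = 1.3465.
tan θ_B(2→3) = n₃/n₂ = tan 56.05° = 1.4854.
Multiplying, n₃/n₁ = 1.3465 × 1.4854 = 2.0000, and θ_B(1→3) = arctan 2.0000 = 63.44°.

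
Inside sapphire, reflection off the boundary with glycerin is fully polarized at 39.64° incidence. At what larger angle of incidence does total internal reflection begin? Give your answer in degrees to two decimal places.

n₂/n₁ = tan 39.64° = 0.8284; the critical angle satisfies sin θ_c = n₂/n₁.
θ_c = arcsin(0.8284) = 55.94°.

θ_c ≈ 55.94°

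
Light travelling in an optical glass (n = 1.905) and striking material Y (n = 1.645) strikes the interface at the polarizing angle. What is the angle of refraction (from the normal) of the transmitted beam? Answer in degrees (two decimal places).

θ_B = arctan(n₂/n₁) = arctan(1.645/1.905) = 40.81°.
The refracted ray is perpendicular to the reflected ray, so θ_t = 90° − θ_B = 49.19°.

θ_t ≈ 49.19°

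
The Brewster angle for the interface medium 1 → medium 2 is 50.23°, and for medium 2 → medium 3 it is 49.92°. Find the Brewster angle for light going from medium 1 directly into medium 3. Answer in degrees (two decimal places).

θ_B ≈ 54.99°

tan θ_B(1→2) = n₂/n₁ = tan 50.23° = 1.2015.
tan θ_B(2→3) = n₃/n₂ = tan 49.92° = 1.1884.
n₃/n₁ = 1.4279. Then tan θ_B(1→3) = n₃/n₁, so θ_B(1→3) = arctan(1.4279) = 54.99°.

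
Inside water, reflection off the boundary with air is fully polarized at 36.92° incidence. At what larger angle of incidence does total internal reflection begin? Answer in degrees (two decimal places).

tan θ_B = n₂/n₁ = tan 36.92° = 0.7514.
Total internal reflection: sin θ_c = n₂/n₁ = 0.7514.
θ_c = arcsin(0.7514) = 48.71°.

θ_c ≈ 48.71°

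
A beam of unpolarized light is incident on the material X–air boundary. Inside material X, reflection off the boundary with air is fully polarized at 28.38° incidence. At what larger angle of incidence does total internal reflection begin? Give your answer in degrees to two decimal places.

θ_c ≈ 32.70°

From Brewster, n₂/n₁ = tan θ_B = tan 28.38° = 0.5402.
Then sin θ_c = n₂/n₁ = 0.5402, so θ_c = arcsin 0.5402 = 32.70°.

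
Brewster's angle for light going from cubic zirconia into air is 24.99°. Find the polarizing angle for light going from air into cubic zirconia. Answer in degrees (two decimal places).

tan θ_B' = n₁/n₂ = 1/tan θ_B, so θ_B' = 90° − θ_B.
θ_B' = 90° − 24.99° = 65.01°.

θ_B' ≈ 65.01°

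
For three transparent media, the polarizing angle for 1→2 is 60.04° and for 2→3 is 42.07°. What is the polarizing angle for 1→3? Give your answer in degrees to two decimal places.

n₂/n₁ = tan 60.04° = 1.7348 and n₃/n₂ = tan 42.07° = 0.9026.
So n₃/n₁ = (n₂/n₁)(n₃/n₂) = 1.7348 × 0.9026 = 1.5659.
θ_B(1→3) = arctan(1.5659) = 57.44°.

θ_B ≈ 57.44°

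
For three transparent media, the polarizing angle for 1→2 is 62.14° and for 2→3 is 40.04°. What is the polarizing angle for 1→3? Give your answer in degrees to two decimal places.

θ_B ≈ 57.83°

tan θ_B(1→2) = n₂/n₁ = tan 62.14° = 1.8919.
tan θ_B(2→3) = n₃/n₂ = tan 40.04° = 0.8403.
n₃/n₁ = 1.5897. Then tan θ_B(1→3) = n₃/n₁, so θ_B(1→3) = arctan(1.5897) = 57.83°.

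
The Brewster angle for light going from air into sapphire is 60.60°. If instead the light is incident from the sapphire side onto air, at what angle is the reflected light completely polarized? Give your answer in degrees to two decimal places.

θ_B' ≈ 29.40°

tan θ_B' = n₁/n₂ = 1/tan θ_B, so θ_B' = 90° − θ_B.
θ_B' = 90° − 60.60° = 29.40°.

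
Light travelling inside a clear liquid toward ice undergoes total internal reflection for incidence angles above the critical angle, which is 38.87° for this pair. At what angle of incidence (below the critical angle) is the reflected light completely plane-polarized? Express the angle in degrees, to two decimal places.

θ_B ≈ 32.11°

At the critical angle sin θ_c = n₂/n₁, giving n₂/n₁ = sin 38.87° = 0.6276.
Then tan θ_B = n₂/n₁ = 0.6276, so θ_B = arctan 0.6276 = 32.11°.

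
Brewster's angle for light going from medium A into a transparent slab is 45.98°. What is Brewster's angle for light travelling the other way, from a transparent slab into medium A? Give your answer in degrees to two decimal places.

θ_B' ≈ 44.02°

Reversing the direction swaps n₁ and n₂, so tan θ_B' = 1/tan θ_B and θ_B' = 90° − θ_B.
Hence θ_B' = 90° − 45.98° = 44.02°.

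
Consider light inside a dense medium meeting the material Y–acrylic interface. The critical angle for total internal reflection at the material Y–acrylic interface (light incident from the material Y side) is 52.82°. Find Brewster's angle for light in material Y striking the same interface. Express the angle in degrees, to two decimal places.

At the critical angle sin θ_c = n₂/n₁, giving n₂/n₁ = sin 52.82° = 0.7967.
Then tan θ_B = n₂/n₁ = 0.7967, so θ_B = arctan 0.7967 = 38.55°.

θ_B ≈ 38.55°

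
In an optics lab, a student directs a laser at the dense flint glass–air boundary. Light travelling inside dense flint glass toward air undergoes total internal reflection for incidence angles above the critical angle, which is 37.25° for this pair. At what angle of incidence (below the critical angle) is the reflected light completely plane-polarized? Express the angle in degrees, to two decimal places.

At the critical angle sin θ_c = n₂/n₁, giving n₂/n₁ = sin 37.25° = 0.6053.
Then tan θ_B = n₂/n₁ = 0.6053, so θ_B = arctan 0.6053 = 31.19°.

θ_B ≈ 31.19°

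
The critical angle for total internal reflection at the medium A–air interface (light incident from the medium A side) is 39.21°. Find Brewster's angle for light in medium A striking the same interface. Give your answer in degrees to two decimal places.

sin θ_c = n₂/n₁, so n₂/n₁ = sin 39.21° = 0.6322.
Brewster: tan θ_B = n₂/n₁ = 0.6322.
θ_B = arctan(0.6322) = 32.30°.

θ_B ≈ 32.30°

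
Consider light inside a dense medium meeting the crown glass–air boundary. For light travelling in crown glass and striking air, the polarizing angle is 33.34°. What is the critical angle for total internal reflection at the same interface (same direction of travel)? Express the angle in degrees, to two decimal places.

θ_c ≈ 41.14°

tan θ_B = n₂/n₁ = tan 33.34° = 0.6579.
Total internal reflection: sin θ_c = n₂/n₁ = 0.6579.
θ_c = arcsin(0.6579) = 41.14°.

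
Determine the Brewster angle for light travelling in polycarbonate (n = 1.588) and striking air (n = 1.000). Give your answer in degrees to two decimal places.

θ_B ≈ 32.20°

tan θ_B = n₂/n₁ = 1.000/1.588 = 0.6297.
So θ_B = arctan 0.6297 = 32.20°.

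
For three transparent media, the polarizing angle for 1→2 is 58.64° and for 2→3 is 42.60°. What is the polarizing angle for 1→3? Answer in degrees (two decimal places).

θ_B ≈ 56.46°

tan θ_B(1→2) = n₂/n₁ = tan 58.64° = 1.6408.
tan θ_B(2→3) = n₃/n₂ = tan 42.60° = 0.9195.
So n₃/n₁ = (n₂/n₁)(n₃/n₂) = 1.6408 × 0.9195 = 1.5088.
θ_B(1→3) = arctan(1.5088) = 56.46°.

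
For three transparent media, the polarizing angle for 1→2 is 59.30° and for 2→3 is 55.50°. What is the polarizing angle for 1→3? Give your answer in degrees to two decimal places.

θ_B ≈ 67.80°

tan θ_B(1→2) = n₂/n₁ = tan 59.30° = 1.6842.
tan θ_B(2→3) = n₃/n₂ = tan 55.50° = 1.4550.
n₃/n₁ = 2.4505. Then tan θ_B(1→3) = n₃/n₁, so θ_B(1→3) = arctan(2.4505) = 67.80°.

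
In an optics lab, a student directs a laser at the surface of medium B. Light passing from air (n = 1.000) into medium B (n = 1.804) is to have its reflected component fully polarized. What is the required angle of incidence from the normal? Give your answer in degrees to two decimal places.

tan θ_B = n₂/n₁ = 1.804/1.000 = 1.8040. Taking the arctangent, θ_B = 61.00°.

θ_B ≈ 61.00°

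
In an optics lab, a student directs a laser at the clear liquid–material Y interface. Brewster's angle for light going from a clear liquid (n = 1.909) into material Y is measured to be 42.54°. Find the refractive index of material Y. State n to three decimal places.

At Brewster's angle, tan θ_B = n₂/n₁ with n₁ on the incident side (a clear liquid) and n₂ on the transmitted side (material Y).
n₂ = n₁ tan θ_B = 1.909 × tan 42.54° = 1.752.

n ≈ 1.752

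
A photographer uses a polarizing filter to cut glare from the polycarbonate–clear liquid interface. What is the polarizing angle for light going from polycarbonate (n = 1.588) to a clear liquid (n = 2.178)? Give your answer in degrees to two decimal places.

The reflected p-component vanishes when tan θ_B = n₂/n₁.
Here n₂/n₁ = 2.178/1.588 = 1.3715, and Brewster's law gives tan θ_B = n₂/n₁.
θ_B = arctan(1.3715) = 53.90°.

θ_B ≈ 53.90°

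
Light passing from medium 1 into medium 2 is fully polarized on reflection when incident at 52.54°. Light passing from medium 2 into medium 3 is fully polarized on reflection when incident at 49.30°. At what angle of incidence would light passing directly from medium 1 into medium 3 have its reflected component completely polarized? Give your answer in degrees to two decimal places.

θ_B ≈ 56.61°

n₂/n₁ = tan 52.54° = 1.3051 and n₃/n₂ = tan 49.30° = 1.1626.
Multiplying, n₃/n₁ = 1.3051 × 1.1626 = 1.5173, and θ_B(1→3) = arctan 1.5173 = 56.61°.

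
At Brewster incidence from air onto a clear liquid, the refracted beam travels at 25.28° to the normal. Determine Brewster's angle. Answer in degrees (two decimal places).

θ_B ≈ 64.72°

At Brewster's angle the reflected and refracted rays are perpendicular, so θ_B + θ_t = 90°.
θ_B = 90° − 25.28° = 64.72°.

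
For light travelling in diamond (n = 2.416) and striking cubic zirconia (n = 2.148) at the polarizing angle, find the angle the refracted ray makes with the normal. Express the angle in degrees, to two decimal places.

θ_t ≈ 48.36°

First find Brewster's angle: tan θ_B = 2.148/2.416 = 0.8891, giving θ_B = 41.64°.
The refracted ray is perpendicular to the reflected ray, so θ_t = 90° − θ_B = 48.36°.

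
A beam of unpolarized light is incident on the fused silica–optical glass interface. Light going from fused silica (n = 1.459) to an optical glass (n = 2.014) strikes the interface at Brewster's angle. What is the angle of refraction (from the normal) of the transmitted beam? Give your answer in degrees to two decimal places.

tan θ_B = n₂/n₁ = 2.014/1.459 = 1.3804, so θ_B = 54.08°.
Since θ_B + θ_t = 90° at Brewster incidence, θ_t = 90° − 54.08° = 35.92°.

θ_t ≈ 35.92°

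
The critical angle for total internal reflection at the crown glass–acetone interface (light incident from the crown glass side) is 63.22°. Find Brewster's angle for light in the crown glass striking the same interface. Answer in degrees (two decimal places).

θ_B ≈ 41.76°

n₂/n₁ = sin θ_c = sin 63.22° = 0.8927.
tan θ_B equals the same ratio, so θ_B = arctan(0.8927) = 41.76°.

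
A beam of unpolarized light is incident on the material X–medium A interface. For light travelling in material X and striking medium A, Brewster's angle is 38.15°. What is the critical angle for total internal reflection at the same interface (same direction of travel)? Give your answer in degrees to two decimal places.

tan θ_B = n₂/n₁ = tan 38.15° = 0.7855.
Total internal reflection: sin θ_c = n₂/n₁ = 0.7855.
θ_c = arcsin(0.7855) = 51.77°.

θ_c ≈ 51.77°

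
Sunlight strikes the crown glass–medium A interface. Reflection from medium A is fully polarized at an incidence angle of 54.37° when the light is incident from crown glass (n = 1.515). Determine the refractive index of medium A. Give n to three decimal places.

At the Brewster angle, tan θ_B = n₂/n₁ with n₁ on the incident side (crown glass) and n₂ on the transmitted side (medium A).
n₂ = n₁ tan θ_B = 1.515 × tan 54.37° = 2.114.

n ≈ 2.114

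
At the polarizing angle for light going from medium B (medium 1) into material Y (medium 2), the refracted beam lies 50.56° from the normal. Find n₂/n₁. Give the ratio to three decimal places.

θ_B + θ_t = 90°, so θ_B = 90° − 50.56° = 39.44°.
tan θ_B = n₂/n₁, so n₂/n₁ = tan 39.44° = 0.823.

n₂/n₁ ≈ 0.823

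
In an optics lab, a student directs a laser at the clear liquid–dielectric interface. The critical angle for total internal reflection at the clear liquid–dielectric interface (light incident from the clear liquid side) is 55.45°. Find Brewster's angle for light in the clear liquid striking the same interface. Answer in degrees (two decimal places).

n₂/n₁ = sin θ_c = sin 55.45° = 0.8236.
tan θ_B equals the same ratio, so θ_B = arctan(0.8236) = 39.48°.

θ_B ≈ 39.48°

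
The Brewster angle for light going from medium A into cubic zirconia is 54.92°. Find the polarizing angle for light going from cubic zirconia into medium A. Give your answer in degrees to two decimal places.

Reversing the direction swaps n₁ and n₂, so tan θ_B' = 1/tan θ_B and θ_B' = 90° − θ_B.
Hence θ_B' = 90° − 54.92° = 35.08°.

θ_B' ≈ 35.08°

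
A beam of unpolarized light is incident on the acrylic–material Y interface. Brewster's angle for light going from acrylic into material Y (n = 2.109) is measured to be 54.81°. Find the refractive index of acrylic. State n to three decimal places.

At Brewster's angle, tan θ_B = n₂/n₁ with n₁ on the incident side (acrylic) and n₂ on the transmitted side (material Y).
n₁ = n₂ / tan θ_B = 2.109 / tan 54.81° = 1.487.

n ≈ 1.487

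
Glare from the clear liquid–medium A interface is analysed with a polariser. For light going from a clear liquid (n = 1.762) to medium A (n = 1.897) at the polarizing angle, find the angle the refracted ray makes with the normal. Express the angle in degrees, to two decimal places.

θ_t ≈ 42.89°

θ_B = arctan(n₂/n₁) = arctan(1.897/1.762) = 47.11°.
The refracted ray is perpendicular to the reflected ray, so θ_t = 90° − θ_B = 42.89°.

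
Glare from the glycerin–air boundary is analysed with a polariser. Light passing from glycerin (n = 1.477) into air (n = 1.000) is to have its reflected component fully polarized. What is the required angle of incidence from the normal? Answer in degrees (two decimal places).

θ_B ≈ 34.10°

Here n₂/n₁ = 1.000/1.477 = 0.6770, and Brewster's law gives tan θ_B = n₂/n₁.
So θ_B = arctan 0.6770 = 34.10°.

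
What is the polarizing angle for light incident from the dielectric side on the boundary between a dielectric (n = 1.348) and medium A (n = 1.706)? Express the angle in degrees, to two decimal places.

The reflected p-component vanishes when tan θ_B = n₂/n₁.
Here n₂/n₁ = 1.706/1.348 = 1.2656, and Brewster's law gives tan θ_B = n₂/n₁.
θ_B = arctan(1.2656) = 51.69°.

θ_B ≈ 51.69°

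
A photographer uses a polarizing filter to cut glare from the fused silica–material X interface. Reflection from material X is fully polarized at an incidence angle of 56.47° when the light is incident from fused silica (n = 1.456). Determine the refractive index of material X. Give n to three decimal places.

Full polarization of the reflected beam means tan θ_B = n₂/n₁, where n₁ is the incident medium (fused silica).
n₂ = n₁ tan θ_B = 1.456 × tan 56.47° = 2.197.

n ≈ 2.197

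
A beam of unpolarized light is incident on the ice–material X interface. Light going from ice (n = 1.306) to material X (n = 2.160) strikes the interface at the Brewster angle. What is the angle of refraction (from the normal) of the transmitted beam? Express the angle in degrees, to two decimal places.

θ_B = arctan(n₂/n₁) = arctan(2.160/1.306) = 58.84°.
At Brewster's angle the reflected and refracted rays are perpendicular, so θ_t = 90° − θ_B = 90° − 58.84° = 31.16°.

θ_t ≈ 31.16°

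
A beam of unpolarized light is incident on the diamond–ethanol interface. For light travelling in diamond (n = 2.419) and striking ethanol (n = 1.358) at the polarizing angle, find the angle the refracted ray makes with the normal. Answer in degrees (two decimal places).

tan θ_B = n₂/n₁ = 1.358/2.419 = 0.5614, so θ_B = 29.31°.
Since θ_B + θ_t = 90° at Brewster incidence, θ_t = 90° − 29.31° = 60.69°.

θ_t ≈ 60.69°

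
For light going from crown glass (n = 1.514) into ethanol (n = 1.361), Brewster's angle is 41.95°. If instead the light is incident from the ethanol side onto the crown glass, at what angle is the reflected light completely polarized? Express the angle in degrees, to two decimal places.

The two Brewster angles are complementary: θ_B' = 90° − θ_B = 90° − 41.95° = 48.05°.

θ_B' ≈ 48.05°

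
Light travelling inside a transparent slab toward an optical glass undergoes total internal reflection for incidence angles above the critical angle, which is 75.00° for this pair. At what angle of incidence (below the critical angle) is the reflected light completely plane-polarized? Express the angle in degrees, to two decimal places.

n₂/n₁ = sin θ_c = sin 75.00° = 0.9659.
tan θ_B equals the same ratio, so θ_B = arctan(0.9659) = 44.01°.

θ_B ≈ 44.01°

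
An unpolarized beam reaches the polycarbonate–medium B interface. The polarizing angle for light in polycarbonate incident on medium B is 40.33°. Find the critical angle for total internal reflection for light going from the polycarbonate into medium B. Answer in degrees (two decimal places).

θ_c ≈ 58.10°

n₂/n₁ = tan 40.33° = 0.8490; the critical angle satisfies sin θ_c = n₂/n₁.
θ_c = arcsin(0.8490) = 58.10°.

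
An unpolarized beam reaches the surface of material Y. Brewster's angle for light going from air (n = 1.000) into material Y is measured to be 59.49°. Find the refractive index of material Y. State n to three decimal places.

Full polarization of the reflected beam means tan θ_B = n₂/n₁, where n₁ is the incident medium (air).
n₂ = n₁ tan θ_B = 1.000 × tan 59.49° = 1.697.

n ≈ 1.697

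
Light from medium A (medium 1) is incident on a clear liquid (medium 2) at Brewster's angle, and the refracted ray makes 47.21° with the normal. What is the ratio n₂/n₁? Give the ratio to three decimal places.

n₂/n₁ ≈ 0.926

θ_B + θ_t = 90°, so θ_B = 90° − 47.21° = 42.79°.
tan θ_B = n₂/n₁, so n₂/n₁ = tan 42.79° = 0.926.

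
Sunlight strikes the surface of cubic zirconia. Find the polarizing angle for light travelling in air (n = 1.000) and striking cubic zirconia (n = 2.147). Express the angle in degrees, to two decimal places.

θ_B ≈ 65.03°

At Brewster's angle the reflected and refracted rays are perpendicular, which with Snell's law gives tan θ_B = n₂/n₁.
Brewster's condition: tan θ_B = n₂/n₁ = 2.147/1.000 = 2.1470.
θ_B = arctan(2.1470) = 65.03°.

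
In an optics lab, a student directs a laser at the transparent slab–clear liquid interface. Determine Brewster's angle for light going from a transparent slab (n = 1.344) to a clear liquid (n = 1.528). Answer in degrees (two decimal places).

θ_B ≈ 48.67°

At Brewster's angle the reflected and refracted rays are perpendicular, which with Snell's law gives tan θ_B = n₂/n₁.
Here n₂/n₁ = 1.528/1.344 = 1.1369, and Brewster's law gives tan θ_B = n₂/n₁. Taking the arctangent, θ_B = 48.67°.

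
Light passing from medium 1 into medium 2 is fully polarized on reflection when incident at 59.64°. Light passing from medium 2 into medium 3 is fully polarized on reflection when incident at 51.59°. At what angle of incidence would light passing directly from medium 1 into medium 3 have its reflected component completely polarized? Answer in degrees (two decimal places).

θ_B ≈ 65.09°

Each Brewster angle gives a ratio: n₂/n₁ = tan 59.64° = 1.7072, n₃/n₂ = tan 51.59° = 1.2612.
So n₃/n₁ = (n₂/n₁)(n₃/n₂) = 1.7072 × 1.2612 = 2.1532.
θ_B(1→3) = arctan(2.1532) = 65.09°.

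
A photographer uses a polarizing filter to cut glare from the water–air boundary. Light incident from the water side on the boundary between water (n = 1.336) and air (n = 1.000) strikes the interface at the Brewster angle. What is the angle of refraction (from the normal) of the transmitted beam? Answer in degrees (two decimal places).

θ_B = arctan(n₂/n₁) = arctan(1.000/1.336) = 36.81°.
At Brewster's angle the reflected and refracted rays are perpendicular, so θ_t = 90° − θ_B = 90° − 36.81° = 53.19°.

θ_t ≈ 53.19°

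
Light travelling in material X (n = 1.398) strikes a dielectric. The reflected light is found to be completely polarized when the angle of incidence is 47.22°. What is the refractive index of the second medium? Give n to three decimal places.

At the Brewster angle, tan θ_B = n₂/n₁ with n₁ on the incident side (material X) and n₂ on the transmitted side (a dielectric).
n₂ = n₁ tan θ_B = 1.398 × tan 47.22° = 1.511.

n ≈ 1.511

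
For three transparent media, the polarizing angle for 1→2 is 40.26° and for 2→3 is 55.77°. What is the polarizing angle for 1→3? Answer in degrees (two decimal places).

θ_B ≈ 51.22°

Each Brewster angle gives a ratio: n₂/n₁ = tan 40.26° = 0.8469, n₃/n₂ = tan 55.77° = 1.4698.
Multiplying, n₃/n₁ = 0.8469 × 1.4698 = 1.2447, and θ_B(1→3) = arctan 1.2447 = 51.22°.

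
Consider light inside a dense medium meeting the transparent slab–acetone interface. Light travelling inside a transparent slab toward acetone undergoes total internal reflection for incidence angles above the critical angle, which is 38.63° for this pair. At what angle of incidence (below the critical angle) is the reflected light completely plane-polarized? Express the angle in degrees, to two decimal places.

θ_B ≈ 31.98°

At the critical angle sin θ_c = n₂/n₁, giving n₂/n₁ = sin 38.63° = 0.6243.
Then tan θ_B = n₂/n₁ = 0.6243, so θ_B = arctan 0.6243 = 31.98°.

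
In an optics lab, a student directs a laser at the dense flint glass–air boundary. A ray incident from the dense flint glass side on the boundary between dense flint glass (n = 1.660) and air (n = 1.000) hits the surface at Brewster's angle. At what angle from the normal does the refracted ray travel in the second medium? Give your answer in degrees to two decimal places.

θ_B = arctan(n₂/n₁) = arctan(1.000/1.660) = 31.07°.
The refracted ray is perpendicular to the reflected ray, so θ_t = 90° − θ_B = 58.93°.

θ_t ≈ 58.93°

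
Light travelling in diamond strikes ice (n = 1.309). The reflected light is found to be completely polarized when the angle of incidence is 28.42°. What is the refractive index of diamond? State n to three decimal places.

n ≈ 2.419

Full polarization of the reflected beam means tan θ_B = n₂/n₁, where n₁ is the incident medium (diamond).
n₁ = n₂ / tan θ_B = 1.309 / tan 28.42° = 2.419.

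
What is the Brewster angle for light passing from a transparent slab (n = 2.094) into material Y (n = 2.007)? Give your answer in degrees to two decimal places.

θ_B ≈ 43.78°

At Brewster's angle the reflected and refracted rays are perpendicular, which with Snell's law gives tan θ_B = n₂/n₁.
Brewster's condition: tan θ_B = n₂/n₁ = 2.007/2.094 = 0.9585. Taking the arctangent, θ_B = 43.78°.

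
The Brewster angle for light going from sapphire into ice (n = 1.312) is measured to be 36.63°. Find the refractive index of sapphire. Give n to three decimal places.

Brewster's law: tan θ_B = n₂/n₁ (light incident in sapphire, refracted into ice).
n₁ = n₂ / tan θ_B = 1.312 / tan 36.63° = 1.765.

n ≈ 1.765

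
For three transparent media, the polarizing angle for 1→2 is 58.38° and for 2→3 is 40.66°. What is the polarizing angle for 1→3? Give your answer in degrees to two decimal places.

n₂/n₁ = tan 58.38° = 1.6242 and n₃/n₂ = tan 40.66° = 0.8589.
So n₃/n₁ = (n₂/n₁)(n₃/n₂) = 1.6242 × 0.8589 = 1.3951.
θ_B(1→3) = arctan(1.3951) = 54.37°.

θ_B ≈ 54.37°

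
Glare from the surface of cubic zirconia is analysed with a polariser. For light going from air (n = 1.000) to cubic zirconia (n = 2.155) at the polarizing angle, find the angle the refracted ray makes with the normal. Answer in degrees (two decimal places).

θ_B = arctan(n₂/n₁) = arctan(2.155/1.000) = 65.11°.
The refracted ray is perpendicular to the reflected ray, so θ_t = 90° − θ_B = 24.89°.

θ_t ≈ 24.89°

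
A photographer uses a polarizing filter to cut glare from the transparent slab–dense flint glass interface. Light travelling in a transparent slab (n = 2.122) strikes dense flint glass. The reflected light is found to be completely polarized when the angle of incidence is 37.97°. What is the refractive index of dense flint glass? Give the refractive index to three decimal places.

Full polarization of the reflected beam means tan θ_B = n₂/n₁, where n₁ is the incident medium (a transparent slab).
n₂ = n₁ tan θ_B = 2.122 × tan 37.97° = 1.656.

n ≈ 1.656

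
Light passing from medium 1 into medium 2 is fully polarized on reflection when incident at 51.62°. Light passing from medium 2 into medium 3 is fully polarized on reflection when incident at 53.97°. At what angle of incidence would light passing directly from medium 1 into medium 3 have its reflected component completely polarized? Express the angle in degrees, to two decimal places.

θ_B ≈ 60.05°

n₂/n₁ = tan 51.62° = 1.2626 and n₃/n₂ = tan 53.97° = 1.3749.
So n₃/n₁ = (n₂/n₁)(n₃/n₂) = 1.2626 × 1.3749 = 1.7359.
θ_B(1→3) = arctan(1.7359) = 60.05°.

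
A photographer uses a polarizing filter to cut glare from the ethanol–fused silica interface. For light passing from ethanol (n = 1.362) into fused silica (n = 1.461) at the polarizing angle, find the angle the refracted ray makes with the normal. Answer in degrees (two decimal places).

θ_t ≈ 42.99°

First find Brewster's angle: tan θ_B = 1.461/1.362 = 1.0727, giving θ_B = 47.01°.
At Brewster's angle the reflected and refracted rays are perpendicular, so θ_t = 90° − θ_B = 90° − 47.01° = 42.99°.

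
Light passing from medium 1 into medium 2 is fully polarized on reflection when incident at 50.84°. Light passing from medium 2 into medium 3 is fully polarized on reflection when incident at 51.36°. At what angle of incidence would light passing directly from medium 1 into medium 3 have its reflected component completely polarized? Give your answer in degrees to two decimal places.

Each Brewster angle gives a ratio: n₂/n₁ = tan 50.84° = 1.2279, n₃/n₂ = tan 51.36° = 1.2509.
So n₃/n₁ = (n₂/n₁)(n₃/n₂) = 1.2279 × 1.2509 = 1.5359.
θ_B(1→3) = arctan(1.5359) = 56.93°.

θ_B ≈ 56.93°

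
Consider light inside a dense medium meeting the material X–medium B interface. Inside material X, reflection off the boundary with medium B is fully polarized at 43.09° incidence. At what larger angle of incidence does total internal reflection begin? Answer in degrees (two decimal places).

tan θ_B = n₂/n₁ = tan 43.09° = 0.9355.
Total internal reflection: sin θ_c = n₂/n₁ = 0.9355.
θ_c = arcsin(0.9355) = 69.30°.

θ_c ≈ 69.30°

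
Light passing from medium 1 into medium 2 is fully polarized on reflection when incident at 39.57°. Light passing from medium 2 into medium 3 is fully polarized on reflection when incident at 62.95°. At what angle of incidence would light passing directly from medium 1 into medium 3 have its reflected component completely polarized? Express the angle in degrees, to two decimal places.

Each Brewster angle gives a ratio: n₂/n₁ = tan 39.57° = 0.8264, n₃/n₂ = tan 62.95° = 1.9584.
Multiplying, n₃/n₁ = 0.8264 × 1.9584 = 1.6184, and θ_B(1→3) = arctan 1.6184 = 58.29°.

θ_B ≈ 58.29°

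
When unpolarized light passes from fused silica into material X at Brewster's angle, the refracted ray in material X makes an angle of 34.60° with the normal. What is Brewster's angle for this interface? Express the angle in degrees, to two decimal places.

At Brewster's angle the reflected and refracted rays are perpendicular, so θ_B + θ_t = 90°.
θ_B = 90° − 34.60° = 55.40°.

θ_B ≈ 55.40°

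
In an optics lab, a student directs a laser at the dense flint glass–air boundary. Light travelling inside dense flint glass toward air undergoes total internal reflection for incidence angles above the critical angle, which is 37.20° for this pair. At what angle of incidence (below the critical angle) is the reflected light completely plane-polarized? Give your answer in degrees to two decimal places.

At the critical angle sin θ_c = n₂/n₁, giving n₂/n₁ = sin 37.20° = 0.6046.
Then tan θ_B = n₂/n₁ = 0.6046, so θ_B = arctan 0.6046 = 31.16°.

θ_B ≈ 31.16°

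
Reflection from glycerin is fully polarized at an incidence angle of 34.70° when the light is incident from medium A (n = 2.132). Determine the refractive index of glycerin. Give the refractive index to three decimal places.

Full polarization of the reflected beam means tan θ_B = n₂/n₁, where n₁ is the incident medium (medium A).
n₂ = n₁ tan θ_B = 2.132 × tan 34.70° = 1.476.

n ≈ 1.476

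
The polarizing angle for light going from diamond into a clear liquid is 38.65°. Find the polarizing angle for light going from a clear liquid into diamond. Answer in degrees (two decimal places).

The two Brewster angles are complementary: θ_B' = 90° − θ_B = 90° − 38.65° = 51.35°.

θ_B' ≈ 51.35°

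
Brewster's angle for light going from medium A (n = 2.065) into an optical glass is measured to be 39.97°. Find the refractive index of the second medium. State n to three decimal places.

n ≈ 1.731

Brewster's law: tan θ_B = n₂/n₁ (light incident in medium A, refracted into an optical glass).
n₂ = n₁ tan θ_B = 2.065 × tan 39.97° = 1.731.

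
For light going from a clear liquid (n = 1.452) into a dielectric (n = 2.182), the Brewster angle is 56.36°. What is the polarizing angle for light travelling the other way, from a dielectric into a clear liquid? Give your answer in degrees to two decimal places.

tan θ_B' = n₁/n₂ = 1/tan θ_B, so θ_B' = 90° − θ_B.
θ_B' = 90° − 56.36° = 33.64°.

θ_B' ≈ 33.64°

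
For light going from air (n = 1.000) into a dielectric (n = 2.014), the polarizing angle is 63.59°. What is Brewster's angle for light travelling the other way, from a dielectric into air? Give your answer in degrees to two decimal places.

θ_B' ≈ 26.41°

tan θ_B' = n₁/n₂ = 1/tan θ_B, so θ_B' = 90° − θ_B.
θ_B' = 90° − 63.59° = 26.41°.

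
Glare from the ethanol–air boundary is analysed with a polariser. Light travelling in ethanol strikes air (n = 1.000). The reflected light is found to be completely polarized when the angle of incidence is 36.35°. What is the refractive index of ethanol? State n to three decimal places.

n ≈ 1.359

At Brewster's angle, tan θ_B = n₂/n₁ with n₁ on the incident side (ethanol) and n₂ on the transmitted side (air).
n₁ = n₂ / tan θ_B = 1.000 / tan 36.35° = 1.359.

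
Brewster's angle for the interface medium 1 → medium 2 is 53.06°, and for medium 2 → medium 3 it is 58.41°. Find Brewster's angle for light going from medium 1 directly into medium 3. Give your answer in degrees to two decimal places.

tan θ_B(1→2) = n₂/n₁ = tan 53.06° = 1.3299.
tan θ_B(2→3) = n₃/n₂ = tan 58.41° = 1.6261.
n₃/n₁ = 2.1626. Then tan θ_B(1→3) = n₃/n₁, so θ_B(1→3) = arctan(2.1626) = 65.18°.

θ_B ≈ 65.18°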